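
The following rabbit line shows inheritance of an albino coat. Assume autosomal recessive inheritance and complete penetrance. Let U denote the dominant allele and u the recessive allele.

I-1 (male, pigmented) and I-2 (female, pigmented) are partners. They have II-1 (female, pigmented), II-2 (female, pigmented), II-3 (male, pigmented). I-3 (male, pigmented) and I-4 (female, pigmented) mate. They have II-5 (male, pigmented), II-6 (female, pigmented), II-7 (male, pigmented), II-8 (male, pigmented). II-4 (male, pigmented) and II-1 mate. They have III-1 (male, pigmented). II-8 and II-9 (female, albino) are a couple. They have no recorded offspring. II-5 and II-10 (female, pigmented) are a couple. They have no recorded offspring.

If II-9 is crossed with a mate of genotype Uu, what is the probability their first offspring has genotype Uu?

II-9 is albino, so II-9 is uu.
The cross gives 1/2 Uu : 1/2 uu, so P(offspring has genotype Uu) = 1/2.

1/2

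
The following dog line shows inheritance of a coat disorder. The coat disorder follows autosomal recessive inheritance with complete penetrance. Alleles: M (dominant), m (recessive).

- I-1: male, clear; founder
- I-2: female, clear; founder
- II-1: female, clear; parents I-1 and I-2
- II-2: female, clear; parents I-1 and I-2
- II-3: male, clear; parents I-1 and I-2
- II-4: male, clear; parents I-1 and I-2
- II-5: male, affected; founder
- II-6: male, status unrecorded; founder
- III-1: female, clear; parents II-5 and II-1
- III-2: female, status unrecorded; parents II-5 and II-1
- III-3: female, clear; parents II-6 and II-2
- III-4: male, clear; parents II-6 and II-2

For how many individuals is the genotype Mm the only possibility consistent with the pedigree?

1

Obligate heterozygotes: III-1 is clear so carries M and received m from II-5 (mm), so III-1 is Mm.
Every other individual is either homozygous by phenotype or has at least one consistent homozygous assignment, so the count is 1.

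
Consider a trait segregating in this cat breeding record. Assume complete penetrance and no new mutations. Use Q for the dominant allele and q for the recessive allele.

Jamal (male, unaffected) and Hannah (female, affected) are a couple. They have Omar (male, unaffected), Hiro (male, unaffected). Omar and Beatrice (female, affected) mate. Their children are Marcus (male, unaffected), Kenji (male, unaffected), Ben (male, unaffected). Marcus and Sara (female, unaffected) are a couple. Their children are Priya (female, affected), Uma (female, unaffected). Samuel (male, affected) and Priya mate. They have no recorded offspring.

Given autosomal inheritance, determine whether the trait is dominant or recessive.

recessive

Marcus and Sara are both unaffected yet have an affected child Priya. Under dominance, an affected child requires at least one affected parent, so the trait cannot be dominant.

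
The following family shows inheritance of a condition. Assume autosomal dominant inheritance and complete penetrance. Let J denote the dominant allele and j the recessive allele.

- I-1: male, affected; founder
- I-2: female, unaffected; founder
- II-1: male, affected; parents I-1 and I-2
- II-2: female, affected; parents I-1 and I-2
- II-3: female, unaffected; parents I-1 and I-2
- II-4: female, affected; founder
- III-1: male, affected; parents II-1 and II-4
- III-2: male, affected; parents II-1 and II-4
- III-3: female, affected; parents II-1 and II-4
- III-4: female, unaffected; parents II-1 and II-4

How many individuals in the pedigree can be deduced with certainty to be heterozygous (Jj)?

Obligate heterozygotes: I-1 is affected so carries J and passed j to II-3 (jj), so I-1 is Jj; II-1 is affected so carries J and received j from I-2 (jj), so II-1 is Jj; II-2 is affected so carries J and received j from I-2 (jj), so II-2 is Jj; II-4 is affected so carries J and passed j to III-4 (jj), so II-4 is Jj.
Every other individual is either homozygous by phenotype or has at least one consistent homozygous assignment, so the count is 4.

4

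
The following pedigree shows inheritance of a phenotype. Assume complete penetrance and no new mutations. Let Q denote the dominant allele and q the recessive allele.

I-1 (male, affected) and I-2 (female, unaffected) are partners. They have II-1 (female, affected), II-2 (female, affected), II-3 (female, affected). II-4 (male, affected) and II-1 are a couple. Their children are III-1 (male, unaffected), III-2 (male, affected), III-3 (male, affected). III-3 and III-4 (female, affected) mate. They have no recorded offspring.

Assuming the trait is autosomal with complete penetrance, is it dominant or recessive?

II-4 and II-1 are both affected yet have an unaffected child III-1. Under a recessive model two affected parents are homozygous and every child would be affected, so the trait cannot be recessive.

dominant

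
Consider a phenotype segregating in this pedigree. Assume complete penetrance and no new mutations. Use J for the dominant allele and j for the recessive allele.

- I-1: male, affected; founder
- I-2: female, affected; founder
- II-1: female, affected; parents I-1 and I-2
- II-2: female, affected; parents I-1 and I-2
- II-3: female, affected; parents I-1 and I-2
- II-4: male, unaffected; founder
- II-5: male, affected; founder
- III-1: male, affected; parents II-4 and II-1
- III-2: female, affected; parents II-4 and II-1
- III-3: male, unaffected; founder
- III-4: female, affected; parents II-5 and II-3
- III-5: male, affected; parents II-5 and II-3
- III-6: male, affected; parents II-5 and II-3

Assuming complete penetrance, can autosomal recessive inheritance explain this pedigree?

Yes

A consistent assignment under autosomal recessive exists: I-1 jj, I-2 jj, II-1 jj, II-2 jj, II-3 jj, II-4 Jj, II-5 jj, III-1 jj, III-2 jj, III-3 JJ, III-4 jj, III-5 jj, III-6 jj.
In this assignment every recorded phenotype matches its genotype and every non-founder's genotype is obtainable from its parents' genotypes, so the pedigree is consistent.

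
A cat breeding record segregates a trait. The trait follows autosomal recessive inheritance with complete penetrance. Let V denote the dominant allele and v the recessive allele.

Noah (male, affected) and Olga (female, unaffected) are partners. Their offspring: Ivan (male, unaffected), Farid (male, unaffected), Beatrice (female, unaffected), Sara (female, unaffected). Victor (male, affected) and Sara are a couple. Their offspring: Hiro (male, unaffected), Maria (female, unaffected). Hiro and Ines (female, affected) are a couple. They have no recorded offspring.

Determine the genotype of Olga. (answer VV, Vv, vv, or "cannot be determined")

cannot be determined

Olga's phenotype allows VV or Vv, and no parent or child forces a single allele at both positions; consistent genotype assignments exist with Olga as VV or Vv.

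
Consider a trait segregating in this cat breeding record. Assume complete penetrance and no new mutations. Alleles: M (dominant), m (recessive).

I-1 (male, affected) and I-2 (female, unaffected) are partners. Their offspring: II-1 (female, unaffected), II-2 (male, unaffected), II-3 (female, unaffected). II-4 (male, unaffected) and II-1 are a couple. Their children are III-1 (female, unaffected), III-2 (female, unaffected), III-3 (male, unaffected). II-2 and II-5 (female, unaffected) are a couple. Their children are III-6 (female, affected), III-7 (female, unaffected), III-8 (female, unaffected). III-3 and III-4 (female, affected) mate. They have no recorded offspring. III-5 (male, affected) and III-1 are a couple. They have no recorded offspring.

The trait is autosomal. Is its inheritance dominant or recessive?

recessive

II-2 and II-5 are both unaffected yet have an affected child III-6. Under dominance, an affected child requires at least one affected parent, so the trait cannot be dominant.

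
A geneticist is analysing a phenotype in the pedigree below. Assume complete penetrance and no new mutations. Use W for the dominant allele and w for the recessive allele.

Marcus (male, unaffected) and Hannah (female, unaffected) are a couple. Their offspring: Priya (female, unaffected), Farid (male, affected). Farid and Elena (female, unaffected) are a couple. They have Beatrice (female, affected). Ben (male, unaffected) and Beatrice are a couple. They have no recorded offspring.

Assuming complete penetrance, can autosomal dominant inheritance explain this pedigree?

Under autosomal dominant, Farid (affected, male) cannot arise from Marcus (unaffected) × Hannah (unaffected).

No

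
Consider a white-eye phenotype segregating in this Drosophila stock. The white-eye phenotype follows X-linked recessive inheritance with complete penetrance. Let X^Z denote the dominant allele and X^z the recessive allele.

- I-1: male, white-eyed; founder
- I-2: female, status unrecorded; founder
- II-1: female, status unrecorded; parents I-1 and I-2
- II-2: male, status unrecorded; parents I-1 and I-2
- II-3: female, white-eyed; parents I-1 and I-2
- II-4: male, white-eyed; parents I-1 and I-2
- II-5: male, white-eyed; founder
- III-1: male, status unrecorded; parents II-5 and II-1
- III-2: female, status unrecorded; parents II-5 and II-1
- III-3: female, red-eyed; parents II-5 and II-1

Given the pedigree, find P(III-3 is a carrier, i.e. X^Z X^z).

1

III-3 is red-eyed so carries Z and received z from II-5 (X^z Y), so III-3 is X^Z X^z, giving P(X^Z X^z) = 1.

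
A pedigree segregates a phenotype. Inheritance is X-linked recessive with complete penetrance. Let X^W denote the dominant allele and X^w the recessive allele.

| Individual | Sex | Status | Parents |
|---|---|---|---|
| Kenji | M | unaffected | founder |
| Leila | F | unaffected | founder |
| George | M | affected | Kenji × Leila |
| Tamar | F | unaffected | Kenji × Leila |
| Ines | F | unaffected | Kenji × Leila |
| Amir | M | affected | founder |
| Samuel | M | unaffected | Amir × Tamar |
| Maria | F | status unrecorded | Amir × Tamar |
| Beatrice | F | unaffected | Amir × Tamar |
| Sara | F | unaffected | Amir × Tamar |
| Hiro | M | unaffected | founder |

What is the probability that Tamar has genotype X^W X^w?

1/9

Kenji is unaffected, so Kenji is X^W Y.
Leila is unaffected so carries W and passed w to George (X^w Y), so Leila is X^W X^w.
Their cross gives offspring ratios 1/2 X^W X^W : 1/2 X^W X^w. Conditioning on Tamar being unaffected, P(X^W X^w) = 1/2 / 1 = 1/2 before taking Tamar's own offspring into account.
Amir is affected, so Amir is X^w Y.
Now use Tamar's offspring. Probability of each recorded status — unaffected son Samuel: 1/2 if Tamar is X^W X^w, 1 if X^W X^W; unaffected daughter Beatrice: 1/2 if Tamar is X^W X^w, 1 if X^W X^W; unaffected daughter Sara: 1/2 if Tamar is X^W X^w, 1 if X^W X^W. (Maria: equally likely either way, so uninformative.)
Bayes: P(X^W X^w) = 1/2·1/8 / (1/2·1/8 + 1/2·1) = 1/9.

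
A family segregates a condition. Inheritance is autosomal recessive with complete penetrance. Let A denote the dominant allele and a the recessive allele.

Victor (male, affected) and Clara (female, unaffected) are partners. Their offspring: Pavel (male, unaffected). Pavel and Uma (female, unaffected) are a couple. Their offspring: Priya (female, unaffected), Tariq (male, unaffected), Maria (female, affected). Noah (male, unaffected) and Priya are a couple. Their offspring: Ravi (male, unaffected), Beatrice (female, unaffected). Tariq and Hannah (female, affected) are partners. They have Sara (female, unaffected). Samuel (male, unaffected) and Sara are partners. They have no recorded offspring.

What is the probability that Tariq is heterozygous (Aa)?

1/2

Pavel is unaffected so carries A and received a from Victor (aa), so Pavel is Aa.
Uma is unaffected so carries A and passed a to Maria (aa), so Uma is Aa.
Their cross gives offspring ratios 1/4 AA : 1/2 Aa : 1/4 aa. Conditioning on Tariq being unaffected, P(Aa) = 1/2 / 3/4 = 2/3 before taking Tariq's own offspring into account.
Hannah is affected, so Hannah is aa.
Now use Tariq's offspring. Probability of each recorded status — unaffected daughter Sara: 1/2 if Tariq is Aa, 1 if AA.
Bayes: P(Aa) = 2/3·1/2 / (2/3·1/2 + 1/3·1) = 1/2.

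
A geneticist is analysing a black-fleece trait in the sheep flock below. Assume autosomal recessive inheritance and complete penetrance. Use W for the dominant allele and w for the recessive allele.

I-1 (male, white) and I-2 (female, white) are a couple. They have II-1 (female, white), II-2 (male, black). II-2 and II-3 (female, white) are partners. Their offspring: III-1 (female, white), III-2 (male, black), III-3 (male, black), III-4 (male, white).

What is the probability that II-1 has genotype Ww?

2/3

I-1 is white so carries W and passed w to II-2 (ww), so I-1 is Ww.
I-2 is white so carries W and passed w to II-2 (ww), so I-2 is Ww.
Their cross gives offspring ratios 1/4 WW : 1/2 Ww : 1/4 ww. Conditioning on II-1 being white, P(Ww) = 1/2 / 3/4 = 2/3.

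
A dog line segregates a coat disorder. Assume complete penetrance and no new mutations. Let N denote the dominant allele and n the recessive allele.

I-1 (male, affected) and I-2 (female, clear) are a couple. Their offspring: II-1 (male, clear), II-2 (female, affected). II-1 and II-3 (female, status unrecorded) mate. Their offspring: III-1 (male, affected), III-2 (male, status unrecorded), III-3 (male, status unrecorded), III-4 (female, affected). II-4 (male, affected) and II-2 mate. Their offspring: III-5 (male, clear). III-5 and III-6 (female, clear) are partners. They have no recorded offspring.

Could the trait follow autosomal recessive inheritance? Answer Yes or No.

No

Under autosomal recessive, III-5 (clear, male) cannot arise from II-4 (affected) × II-2 (affected).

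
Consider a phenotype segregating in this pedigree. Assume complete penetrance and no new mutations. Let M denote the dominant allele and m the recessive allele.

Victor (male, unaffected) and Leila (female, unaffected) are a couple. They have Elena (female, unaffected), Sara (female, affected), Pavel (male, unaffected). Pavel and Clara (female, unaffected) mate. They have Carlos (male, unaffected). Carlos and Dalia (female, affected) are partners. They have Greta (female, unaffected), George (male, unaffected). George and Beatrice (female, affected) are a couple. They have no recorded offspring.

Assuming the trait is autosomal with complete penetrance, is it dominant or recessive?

recessive

Victor and Leila are both unaffected yet have an affected child Sara. Under dominance, an affected child requires at least one affected parent, so the trait cannot be dominant.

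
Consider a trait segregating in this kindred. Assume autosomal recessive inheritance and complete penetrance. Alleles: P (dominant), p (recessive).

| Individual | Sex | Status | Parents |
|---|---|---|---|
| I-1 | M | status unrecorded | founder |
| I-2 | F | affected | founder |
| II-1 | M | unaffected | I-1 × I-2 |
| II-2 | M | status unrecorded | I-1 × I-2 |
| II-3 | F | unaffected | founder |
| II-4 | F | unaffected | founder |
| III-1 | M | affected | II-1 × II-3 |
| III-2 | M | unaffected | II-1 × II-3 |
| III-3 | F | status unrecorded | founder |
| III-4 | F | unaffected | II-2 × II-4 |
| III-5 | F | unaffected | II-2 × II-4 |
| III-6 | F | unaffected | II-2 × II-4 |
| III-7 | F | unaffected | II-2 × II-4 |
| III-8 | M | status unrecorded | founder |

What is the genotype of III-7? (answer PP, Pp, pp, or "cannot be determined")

cannot be determined

III-7's phenotype allows PP or Pp, and no parent or child forces a single allele at both positions; consistent genotype assignments exist with III-7 as PP or Pp.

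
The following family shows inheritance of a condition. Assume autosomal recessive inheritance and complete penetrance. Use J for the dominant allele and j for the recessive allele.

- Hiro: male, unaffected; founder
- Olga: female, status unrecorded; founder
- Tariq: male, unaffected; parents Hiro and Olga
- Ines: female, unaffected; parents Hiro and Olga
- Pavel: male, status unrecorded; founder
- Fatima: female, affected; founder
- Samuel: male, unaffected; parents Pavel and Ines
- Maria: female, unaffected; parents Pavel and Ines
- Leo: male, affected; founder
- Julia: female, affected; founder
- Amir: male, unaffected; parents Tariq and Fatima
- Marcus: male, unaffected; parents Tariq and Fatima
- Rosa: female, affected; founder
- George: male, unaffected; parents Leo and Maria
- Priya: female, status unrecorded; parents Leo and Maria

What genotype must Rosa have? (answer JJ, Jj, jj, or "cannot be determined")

jj

Rosa is affected, so Rosa is jj.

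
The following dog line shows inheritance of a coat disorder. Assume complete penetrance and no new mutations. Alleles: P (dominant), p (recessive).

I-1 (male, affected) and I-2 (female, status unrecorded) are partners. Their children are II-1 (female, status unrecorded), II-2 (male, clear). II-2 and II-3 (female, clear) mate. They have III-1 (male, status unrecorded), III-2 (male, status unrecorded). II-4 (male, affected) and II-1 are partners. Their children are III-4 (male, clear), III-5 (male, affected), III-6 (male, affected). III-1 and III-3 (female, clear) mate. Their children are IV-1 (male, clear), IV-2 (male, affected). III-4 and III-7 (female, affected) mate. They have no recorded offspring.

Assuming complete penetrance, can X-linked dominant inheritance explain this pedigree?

Under X-linked dominant, IV-2 (affected, male) cannot arise from III-1 (unrecorded) × III-3 (clear).

No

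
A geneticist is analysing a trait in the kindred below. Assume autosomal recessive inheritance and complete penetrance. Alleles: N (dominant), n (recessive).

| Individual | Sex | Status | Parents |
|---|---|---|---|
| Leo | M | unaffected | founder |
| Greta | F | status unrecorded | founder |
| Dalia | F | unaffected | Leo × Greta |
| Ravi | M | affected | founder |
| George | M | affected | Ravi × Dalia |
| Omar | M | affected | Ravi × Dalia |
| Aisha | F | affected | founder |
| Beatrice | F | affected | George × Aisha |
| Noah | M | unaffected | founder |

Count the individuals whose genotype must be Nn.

1

Obligate heterozygotes: Dalia is unaffected so carries N and passed n to George (nn), so Dalia is Nn.
Every other individual is either homozygous by phenotype or has at least one consistent homozygous assignment, so the count is 1.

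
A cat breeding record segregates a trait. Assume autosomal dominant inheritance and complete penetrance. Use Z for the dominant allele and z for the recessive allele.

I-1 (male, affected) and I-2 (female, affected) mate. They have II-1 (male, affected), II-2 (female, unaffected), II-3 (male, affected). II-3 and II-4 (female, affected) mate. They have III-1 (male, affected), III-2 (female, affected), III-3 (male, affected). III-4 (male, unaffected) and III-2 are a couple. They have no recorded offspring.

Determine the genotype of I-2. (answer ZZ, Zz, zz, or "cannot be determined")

Zz

From phenotype alone, I-2 is ZZ or Zz.
I-2 is affected so carries Z and passed z to II-2 (zz), so I-2 is Zz.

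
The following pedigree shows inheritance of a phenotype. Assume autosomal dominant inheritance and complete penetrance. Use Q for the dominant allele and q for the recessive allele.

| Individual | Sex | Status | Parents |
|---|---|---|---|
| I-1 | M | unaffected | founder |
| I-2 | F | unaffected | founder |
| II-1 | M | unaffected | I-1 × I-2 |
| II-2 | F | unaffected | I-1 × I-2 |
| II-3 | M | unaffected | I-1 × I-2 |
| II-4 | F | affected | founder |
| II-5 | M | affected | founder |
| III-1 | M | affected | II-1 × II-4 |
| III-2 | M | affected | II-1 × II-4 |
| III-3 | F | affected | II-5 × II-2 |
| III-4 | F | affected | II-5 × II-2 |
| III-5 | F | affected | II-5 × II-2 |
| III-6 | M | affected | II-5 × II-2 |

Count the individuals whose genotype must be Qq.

Obligate heterozygotes: III-1 is affected so carries Q and received q from II-1 (qq), so III-1 is Qq; III-2 is affected so carries Q and received q from II-1 (qq), so III-2 is Qq; III-3 is affected so carries Q and received q from II-2 (qq), so III-3 is Qq; III-4 is affected so carries Q and received q from II-2 (qq), so III-4 is Qq; III-5 is affected so carries Q and received q from II-2 (qq), so III-5 is Qq; III-6 is affected so carries Q and received q from II-2 (qq), so III-6 is Qq.
Every other individual is either homozygous by phenotype or has at least one consistent homozygous assignment, so the count is 6.

6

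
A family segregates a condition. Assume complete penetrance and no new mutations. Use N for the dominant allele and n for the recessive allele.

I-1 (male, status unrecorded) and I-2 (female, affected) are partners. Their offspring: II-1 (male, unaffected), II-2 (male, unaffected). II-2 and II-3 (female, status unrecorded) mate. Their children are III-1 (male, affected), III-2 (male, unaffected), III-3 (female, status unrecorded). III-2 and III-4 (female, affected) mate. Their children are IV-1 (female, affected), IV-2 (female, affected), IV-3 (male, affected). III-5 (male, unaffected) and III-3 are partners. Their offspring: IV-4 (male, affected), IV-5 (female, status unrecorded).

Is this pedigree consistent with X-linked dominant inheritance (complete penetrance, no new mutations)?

Yes

A consistent assignment under X-linked dominant exists: I-1 X^N Y, I-2 X^N X^n, II-1 X^n Y, II-2 X^n Y, II-3 X^N X^n, III-1 X^N Y, III-2 X^n Y, III-3 X^N X^n, III-4 X^N X^N, III-5 X^n Y, IV-1 X^N X^n, IV-2 X^N X^n, IV-3 X^N Y, IV-4 X^N Y, IV-5 X^N X^n.
In this assignment every recorded phenotype matches its genotype and every non-founder's genotype is obtainable from its parents' genotypes, so the pedigree is consistent.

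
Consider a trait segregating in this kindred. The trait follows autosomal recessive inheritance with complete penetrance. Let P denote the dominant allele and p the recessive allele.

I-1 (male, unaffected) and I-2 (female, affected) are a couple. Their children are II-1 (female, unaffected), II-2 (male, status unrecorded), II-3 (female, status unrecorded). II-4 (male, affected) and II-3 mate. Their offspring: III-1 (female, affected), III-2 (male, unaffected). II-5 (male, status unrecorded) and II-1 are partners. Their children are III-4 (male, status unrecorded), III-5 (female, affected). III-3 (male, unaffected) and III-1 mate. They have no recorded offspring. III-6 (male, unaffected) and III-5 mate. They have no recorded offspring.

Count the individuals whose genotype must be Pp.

3

Obligate heterozygotes: II-1 is unaffected so carries P and received p from I-2 (pp), so II-1 is Pp; II-3 passed P to III-2 (Pp, whose p came from II-4) and received p from I-2 (pp), so II-3 is Pp; III-2 is unaffected so carries P and received p from II-4 (pp), so III-2 is Pp.
Every other individual is either homozygous by phenotype or has at least one consistent homozygous assignment, so the count is 3.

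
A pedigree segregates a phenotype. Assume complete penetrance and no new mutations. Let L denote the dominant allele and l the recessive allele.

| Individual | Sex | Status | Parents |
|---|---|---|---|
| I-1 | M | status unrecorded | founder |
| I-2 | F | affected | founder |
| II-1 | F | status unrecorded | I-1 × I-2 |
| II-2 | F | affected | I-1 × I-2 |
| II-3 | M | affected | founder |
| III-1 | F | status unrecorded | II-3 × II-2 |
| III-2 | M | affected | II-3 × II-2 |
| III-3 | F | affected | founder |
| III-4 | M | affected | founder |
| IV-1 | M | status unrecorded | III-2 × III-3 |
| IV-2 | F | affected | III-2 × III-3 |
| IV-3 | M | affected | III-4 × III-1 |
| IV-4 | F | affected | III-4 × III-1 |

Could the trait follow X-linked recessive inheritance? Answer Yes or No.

A consistent assignment under X-linked recessive exists: I-1 X^l Y, I-2 X^l X^l, II-1 X^l X^l, II-2 X^l X^l, II-3 X^l Y, III-1 X^l X^l, III-2 X^l Y, III-3 X^l X^l, III-4 X^l Y, IV-1 X^l Y, IV-2 X^l X^l, IV-3 X^l Y, IV-4 X^l X^l.
In this assignment every recorded phenotype matches its genotype and every non-founder's genotype is obtainable from its parents' genotypes, so the pedigree is consistent.

Yes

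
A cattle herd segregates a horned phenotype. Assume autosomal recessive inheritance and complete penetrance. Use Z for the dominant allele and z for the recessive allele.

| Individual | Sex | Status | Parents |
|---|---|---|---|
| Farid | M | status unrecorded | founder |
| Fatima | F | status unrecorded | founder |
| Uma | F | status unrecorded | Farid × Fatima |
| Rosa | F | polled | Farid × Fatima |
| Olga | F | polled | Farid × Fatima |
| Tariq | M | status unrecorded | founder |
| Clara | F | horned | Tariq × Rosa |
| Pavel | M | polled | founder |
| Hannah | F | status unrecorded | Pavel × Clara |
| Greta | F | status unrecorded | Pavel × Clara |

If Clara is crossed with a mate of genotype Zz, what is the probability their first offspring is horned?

Clara is horned, so Clara is zz.
The cross gives 1/2 Zz : 1/2 zz, so P(offspring is horned) = 1/2.

1/2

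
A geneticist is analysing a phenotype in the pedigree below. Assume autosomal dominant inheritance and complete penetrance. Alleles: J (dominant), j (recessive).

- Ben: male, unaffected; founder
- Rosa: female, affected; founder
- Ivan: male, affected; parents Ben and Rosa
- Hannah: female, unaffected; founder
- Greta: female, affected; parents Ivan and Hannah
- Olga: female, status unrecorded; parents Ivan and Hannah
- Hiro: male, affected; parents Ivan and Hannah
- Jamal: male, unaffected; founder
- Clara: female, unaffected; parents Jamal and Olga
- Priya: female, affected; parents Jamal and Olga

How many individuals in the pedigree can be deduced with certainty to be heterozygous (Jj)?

Obligate heterozygotes: Ivan is affected so carries J and received j from Ben (jj), so Ivan is Jj; Greta is affected so carries J and received j from Hannah (jj), so Greta is Jj; Olga passed J to Priya (Jj, whose j came from Jamal) and received j from Hannah (jj), so Olga is Jj; Hiro is affected so carries J and received j from Hannah (jj), so Hiro is Jj; Priya is affected so carries J and received j from Jamal (jj), so Priya is Jj.
Every other individual is either homozygous by phenotype or has at least one consistent homozygous assignment, so the count is 5.

5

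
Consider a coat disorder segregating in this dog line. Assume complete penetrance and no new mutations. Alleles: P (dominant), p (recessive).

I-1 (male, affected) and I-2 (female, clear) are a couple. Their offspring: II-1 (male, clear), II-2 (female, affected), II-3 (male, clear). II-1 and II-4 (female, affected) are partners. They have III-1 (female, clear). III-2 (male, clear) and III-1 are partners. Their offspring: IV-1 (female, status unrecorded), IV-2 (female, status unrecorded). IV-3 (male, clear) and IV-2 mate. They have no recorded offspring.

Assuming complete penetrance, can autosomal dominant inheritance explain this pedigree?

Yes

A consistent assignment under autosomal dominant exists: I-1 Pp, I-2 pp, II-1 pp, II-2 Pp, II-3 pp, II-4 Pp, III-1 pp, III-2 pp, IV-1 pp, IV-2 pp, IV-3 pp.
In this assignment every recorded phenotype matches its genotype and every non-founder's genotype is obtainable from its parents' genotypes, so the pedigree is consistent.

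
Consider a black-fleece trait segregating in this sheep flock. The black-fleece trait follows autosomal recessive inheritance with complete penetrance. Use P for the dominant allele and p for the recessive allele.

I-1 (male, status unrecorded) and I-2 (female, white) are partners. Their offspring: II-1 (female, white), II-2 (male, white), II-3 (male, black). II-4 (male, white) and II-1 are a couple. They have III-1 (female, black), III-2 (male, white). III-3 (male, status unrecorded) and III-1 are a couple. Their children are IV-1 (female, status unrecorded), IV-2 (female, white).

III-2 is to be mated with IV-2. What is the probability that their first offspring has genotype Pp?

1/2

II-4 is white so carries P and passed p to III-1 (pp), so II-4 is Pp.
II-1 is white so carries P and passed p to III-1 (pp), so II-1 is Pp.
III-2 is a white offspring of II-4 (Pp) × II-1 (Pp), whose cross gives 1/4 PP : 1/2 Pp : 1/4 pp; conditioning on being white, III-2 is PP with probability 1/3, Pp with probability 2/3.
IV-2 is white so carries P and received p from III-1 (pp), so IV-2 is Pp.
Summing over parental genotype combinations, P(offspring has genotype Pp) = 1/3·1/2 + 2/3·1/2 = 1/2.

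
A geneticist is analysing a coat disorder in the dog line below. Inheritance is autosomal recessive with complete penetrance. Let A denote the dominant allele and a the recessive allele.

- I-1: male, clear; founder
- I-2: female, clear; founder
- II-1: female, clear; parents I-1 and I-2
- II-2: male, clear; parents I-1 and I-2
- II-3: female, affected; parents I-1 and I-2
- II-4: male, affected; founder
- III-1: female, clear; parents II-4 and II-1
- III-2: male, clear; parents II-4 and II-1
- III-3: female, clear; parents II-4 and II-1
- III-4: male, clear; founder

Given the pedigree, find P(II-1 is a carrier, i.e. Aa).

1/5

I-1 is clear so carries A and passed a to II-3 (aa), so I-1 is Aa.
I-2 is clear so carries A and passed a to II-3 (aa), so I-2 is Aa.
Their cross gives offspring ratios 1/4 AA : 1/2 Aa : 1/4 aa. Conditioning on II-1 being clear, P(Aa) = 1/2 / 3/4 = 2/3 before taking II-1's own offspring into account.
II-4 is affected, so II-4 is aa.
Now use II-1's offspring. Probability of each recorded status — clear daughter III-1: 1/2 if II-1 is Aa, 1 if AA; clear son III-2: 1/2 if II-1 is Aa, 1 if AA; clear daughter III-3: 1/2 if II-1 is Aa, 1 if AA.
Bayes: P(Aa) = 2/3·1/8 / (2/3·1/8 + 1/3·1) = 1/5.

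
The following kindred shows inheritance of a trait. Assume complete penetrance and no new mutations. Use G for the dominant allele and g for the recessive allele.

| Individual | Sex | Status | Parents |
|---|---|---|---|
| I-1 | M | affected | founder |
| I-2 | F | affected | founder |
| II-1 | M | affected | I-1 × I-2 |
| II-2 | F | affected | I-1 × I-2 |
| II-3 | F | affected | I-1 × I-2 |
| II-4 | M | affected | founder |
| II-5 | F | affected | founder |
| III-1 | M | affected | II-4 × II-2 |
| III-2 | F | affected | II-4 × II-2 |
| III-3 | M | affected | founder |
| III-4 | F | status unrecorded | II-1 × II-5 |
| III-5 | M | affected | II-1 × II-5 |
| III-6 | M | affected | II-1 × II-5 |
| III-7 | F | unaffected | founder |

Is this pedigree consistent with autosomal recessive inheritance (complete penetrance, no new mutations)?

A consistent assignment under autosomal recessive exists: I-1 gg, I-2 gg, II-1 gg, II-2 gg, II-3 gg, II-4 gg, II-5 gg, III-1 gg, III-2 gg, III-3 gg, III-4 gg, III-5 gg, III-6 gg, III-7 GG.
In this assignment every recorded phenotype matches its genotype and every non-founder's genotype is obtainable from its parents' genotypes, so the pedigree is consistent.

Yes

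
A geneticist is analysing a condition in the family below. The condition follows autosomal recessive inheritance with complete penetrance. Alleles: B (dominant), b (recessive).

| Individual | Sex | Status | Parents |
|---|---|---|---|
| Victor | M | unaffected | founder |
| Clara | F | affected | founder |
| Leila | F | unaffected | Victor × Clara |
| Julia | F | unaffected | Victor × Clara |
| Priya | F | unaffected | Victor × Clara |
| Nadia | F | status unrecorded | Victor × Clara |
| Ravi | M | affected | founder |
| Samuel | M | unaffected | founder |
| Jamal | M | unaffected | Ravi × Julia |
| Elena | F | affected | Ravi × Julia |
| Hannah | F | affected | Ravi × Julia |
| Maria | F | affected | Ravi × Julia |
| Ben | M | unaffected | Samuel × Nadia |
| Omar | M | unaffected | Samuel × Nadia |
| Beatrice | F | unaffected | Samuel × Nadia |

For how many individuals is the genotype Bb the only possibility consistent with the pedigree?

Obligate heterozygotes: Leila is unaffected so carries B and received b from Clara (bb), so Leila is Bb; Julia is unaffected so carries B and received b from Clara (bb), so Julia is Bb; Priya is unaffected so carries B and received b from Clara (bb), so Priya is Bb; Jamal is unaffected so carries B and received b from Ravi (bb), so Jamal is Bb.
Every other individual is either homozygous by phenotype or has at least one consistent homozygous assignment, so the count is 4.

4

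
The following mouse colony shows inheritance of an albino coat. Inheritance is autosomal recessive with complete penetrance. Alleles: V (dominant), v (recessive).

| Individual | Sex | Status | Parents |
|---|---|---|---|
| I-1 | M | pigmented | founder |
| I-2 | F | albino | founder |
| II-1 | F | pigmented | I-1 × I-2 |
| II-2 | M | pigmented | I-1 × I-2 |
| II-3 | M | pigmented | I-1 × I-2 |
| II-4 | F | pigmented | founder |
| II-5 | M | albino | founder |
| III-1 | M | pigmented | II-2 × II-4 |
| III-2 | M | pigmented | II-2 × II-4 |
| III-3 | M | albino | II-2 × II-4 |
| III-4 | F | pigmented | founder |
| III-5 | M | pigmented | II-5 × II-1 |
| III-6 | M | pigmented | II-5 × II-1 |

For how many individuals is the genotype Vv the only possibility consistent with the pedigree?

6

Obligate heterozygotes: II-1 is pigmented so carries V and received v from I-2 (vv), so II-1 is Vv; II-2 is pigmented so carries V and received v from I-2 (vv), so II-2 is Vv; II-3 is pigmented so carries V and received v from I-2 (vv), so II-3 is Vv; II-4 is pigmented so carries V and passed v to III-3 (vv), so II-4 is Vv; III-5 is pigmented so carries V and received v from II-5 (vv), so III-5 is Vv; III-6 is pigmented so carries V and received v from II-5 (vv), so III-6 is Vv.
Every other individual is either homozygous by phenotype or has at least one consistent homozygous assignment, so the count is 6.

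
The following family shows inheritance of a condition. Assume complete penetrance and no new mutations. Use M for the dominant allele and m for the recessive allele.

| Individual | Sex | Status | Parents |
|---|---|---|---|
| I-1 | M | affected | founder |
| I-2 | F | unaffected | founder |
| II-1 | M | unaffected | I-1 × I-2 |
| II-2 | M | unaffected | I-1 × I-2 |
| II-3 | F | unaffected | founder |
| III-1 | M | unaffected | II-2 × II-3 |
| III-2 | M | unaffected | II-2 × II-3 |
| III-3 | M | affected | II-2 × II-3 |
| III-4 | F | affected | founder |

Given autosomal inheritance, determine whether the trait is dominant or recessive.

II-2 and II-3 are both unaffected yet have an affected child III-3. Under dominance, an affected child requires at least one affected parent, so the trait cannot be dominant.

recessive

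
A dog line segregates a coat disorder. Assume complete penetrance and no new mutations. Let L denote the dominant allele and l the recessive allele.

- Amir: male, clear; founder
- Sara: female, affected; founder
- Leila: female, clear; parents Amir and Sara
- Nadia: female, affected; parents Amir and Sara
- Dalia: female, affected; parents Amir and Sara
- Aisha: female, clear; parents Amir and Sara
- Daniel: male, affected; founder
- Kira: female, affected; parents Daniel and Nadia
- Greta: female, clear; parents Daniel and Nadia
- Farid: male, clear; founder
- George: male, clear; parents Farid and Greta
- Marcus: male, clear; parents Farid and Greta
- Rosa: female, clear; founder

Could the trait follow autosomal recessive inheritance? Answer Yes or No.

Under autosomal recessive, Greta (clear, female) cannot arise from Daniel (affected) × Nadia (affected).

No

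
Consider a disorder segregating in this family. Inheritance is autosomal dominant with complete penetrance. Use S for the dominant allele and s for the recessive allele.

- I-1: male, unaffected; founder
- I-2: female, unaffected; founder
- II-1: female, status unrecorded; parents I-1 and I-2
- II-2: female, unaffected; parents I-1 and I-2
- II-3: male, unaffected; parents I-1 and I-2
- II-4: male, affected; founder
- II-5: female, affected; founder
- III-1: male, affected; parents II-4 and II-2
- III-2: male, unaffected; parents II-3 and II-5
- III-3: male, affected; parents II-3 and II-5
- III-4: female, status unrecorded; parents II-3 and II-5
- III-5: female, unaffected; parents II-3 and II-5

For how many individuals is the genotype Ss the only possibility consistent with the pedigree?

3

Obligate heterozygotes: II-5 is affected so carries S and passed s to III-2 (ss), so II-5 is Ss; III-1 is affected so carries S and received s from II-2 (ss), so III-1 is Ss; III-3 is affected so carries S and received s from II-3 (ss), so III-3 is Ss.
Every other individual is either homozygous by phenotype or has at least one consistent homozygous assignment, so the count is 3.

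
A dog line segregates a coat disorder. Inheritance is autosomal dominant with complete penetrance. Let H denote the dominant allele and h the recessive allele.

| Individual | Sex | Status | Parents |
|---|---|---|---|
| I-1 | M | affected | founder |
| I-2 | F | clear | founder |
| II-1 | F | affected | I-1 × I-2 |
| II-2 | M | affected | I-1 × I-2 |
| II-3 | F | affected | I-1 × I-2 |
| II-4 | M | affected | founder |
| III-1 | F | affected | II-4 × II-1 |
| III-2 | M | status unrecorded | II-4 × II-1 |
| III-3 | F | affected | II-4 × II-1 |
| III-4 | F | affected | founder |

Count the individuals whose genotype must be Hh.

3

Obligate heterozygotes: II-1 is affected so carries H and received h from I-2 (hh), so II-1 is Hh; II-2 is affected so carries H and received h from I-2 (hh), so II-2 is Hh; II-3 is affected so carries H and received h from I-2 (hh), so II-3 is Hh.
Every other individual is either homozygous by phenotype or has at least one consistent homozygous assignment, so the count is 3.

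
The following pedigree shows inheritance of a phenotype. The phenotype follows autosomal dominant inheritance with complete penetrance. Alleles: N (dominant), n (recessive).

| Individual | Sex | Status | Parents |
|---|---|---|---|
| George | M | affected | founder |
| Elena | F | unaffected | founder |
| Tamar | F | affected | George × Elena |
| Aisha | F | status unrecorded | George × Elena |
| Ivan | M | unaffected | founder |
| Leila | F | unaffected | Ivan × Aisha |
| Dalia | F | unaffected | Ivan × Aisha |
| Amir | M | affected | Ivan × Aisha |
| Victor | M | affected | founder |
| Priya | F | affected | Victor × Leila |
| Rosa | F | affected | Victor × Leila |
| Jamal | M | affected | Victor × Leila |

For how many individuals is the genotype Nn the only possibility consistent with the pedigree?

Obligate heterozygotes: Tamar is affected so carries N and received n from Elena (nn), so Tamar is Nn; Aisha passed N to Amir (Nn, whose n came from Ivan) and received n from Elena (nn), so Aisha is Nn; Amir is affected so carries N and received n from Ivan (nn), so Amir is Nn; Priya is affected so carries N and received n from Leila (nn), so Priya is Nn; Rosa is affected so carries N and received n from Leila (nn), so Rosa is Nn; Jamal is affected so carries N and received n from Leila (nn), so Jamal is Nn.
Every other individual is either homozygous by phenotype or has at least one consistent homozygous assignment, so the count is 6.

6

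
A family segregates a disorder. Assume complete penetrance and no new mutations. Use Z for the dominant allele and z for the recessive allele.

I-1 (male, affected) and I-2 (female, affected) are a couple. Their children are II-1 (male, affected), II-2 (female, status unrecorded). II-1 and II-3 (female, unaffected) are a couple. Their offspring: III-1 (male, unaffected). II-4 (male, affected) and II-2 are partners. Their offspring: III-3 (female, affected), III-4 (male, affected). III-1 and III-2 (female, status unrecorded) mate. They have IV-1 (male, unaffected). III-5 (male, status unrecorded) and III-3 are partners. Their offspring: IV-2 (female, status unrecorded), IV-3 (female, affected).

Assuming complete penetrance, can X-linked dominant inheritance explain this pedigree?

Yes

A consistent assignment under X-linked dominant exists: I-1 X^Z Y, I-2 X^Z X^Z, II-1 X^Z Y, II-2 X^Z X^Z, II-3 X^z X^z, II-4 X^Z Y, III-1 X^z Y, III-2 X^Z X^z, III-3 X^Z X^Z, III-4 X^Z Y, III-5 X^Z Y, IV-1 X^z Y, IV-2 X^Z X^Z, IV-3 X^Z X^Z.
In this assignment every recorded phenotype matches its genotype and every non-founder's genotype is obtainable from its parents' genotypes, so the pedigree is consistent.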